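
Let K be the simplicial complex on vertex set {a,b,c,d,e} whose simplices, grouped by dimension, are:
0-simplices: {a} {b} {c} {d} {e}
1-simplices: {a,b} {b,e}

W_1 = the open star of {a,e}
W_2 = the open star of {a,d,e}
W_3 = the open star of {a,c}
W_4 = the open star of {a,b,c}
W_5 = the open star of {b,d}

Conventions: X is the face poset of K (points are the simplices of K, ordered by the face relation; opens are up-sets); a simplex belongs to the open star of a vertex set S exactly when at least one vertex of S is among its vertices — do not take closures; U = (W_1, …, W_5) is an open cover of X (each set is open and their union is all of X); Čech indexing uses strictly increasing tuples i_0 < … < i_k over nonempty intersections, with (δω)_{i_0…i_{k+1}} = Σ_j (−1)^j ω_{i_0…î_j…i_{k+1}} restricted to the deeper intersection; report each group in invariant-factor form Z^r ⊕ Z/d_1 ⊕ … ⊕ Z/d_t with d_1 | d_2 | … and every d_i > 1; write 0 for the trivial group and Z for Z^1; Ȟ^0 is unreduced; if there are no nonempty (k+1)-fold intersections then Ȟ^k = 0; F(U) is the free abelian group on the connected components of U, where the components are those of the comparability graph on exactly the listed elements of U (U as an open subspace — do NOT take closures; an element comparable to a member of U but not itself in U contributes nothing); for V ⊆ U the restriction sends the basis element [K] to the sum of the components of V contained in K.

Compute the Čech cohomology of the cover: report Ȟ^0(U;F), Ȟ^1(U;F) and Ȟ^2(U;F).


Ȟ^0(U;F) ≅ Z^3, Ȟ^1(U;F) ≅ 0 and Ȟ^2(U;F) ≅ 0

nerve simplices:
  W1={{a},{e},{a,b},{b,e}} W2={{a},{d},{e},{a,b},{b,e}} W3={{a},{c},{a,b}} W4={{a},{b},{c},{a,b},{b,e}} W5={{b},{d},{a,b},{b,e}}
  W12={{a},{e},{a,b},{b,e}} W13={{a},{a,b}} W14={{a},{a,b},{b,e}} W15={{a,b},{b,e}} W23={{a},{a,b}} W24={{a},{a,b},{b,e}} W25={{d},{a,b},{b,e}} W34={{a},{c},{a,b}} W35={{a,b}} W45={{b},{a,b},{b,e}}
  W123={{a},{a,b}} W124={{a},{a,b},{b,e}} W125={{a,b},{b,e}} W134={{a},{a,b}} W135={{a,b}} W145={{a,b},{b,e}} W234={{a},{a,b}} W235={{a,b}} W245={{a,b},{b,e}} W345={{a,b}}
  W1234={{a},{a,b}} W1235={{a,b}} W1245={{a,b},{b,e}} W1345={{a,b}} W2345={{a,b}}
  W12345={{a,b}}
components per intersection:
  W1: {{a},{a,b}} {{e},{b,e}}
  W2: {{a},{a,b}} {{d}} {{e},{b,e}}
  W3: {{a},{a,b}} {{c}}
  W4: {{a},{b},{a,b},{b,e}} {{c}}
  W5: {{b},{a,b},{b,e}} {{d}}
  W12: {{a},{a,b}} {{e},{b,e}}
  W13: {{a},{a,b}}
  W14: {{a},{a,b}} {{b,e}}
  W15: {{a,b}} {{b,e}}
  W23: {{a},{a,b}}
  W24: {{a},{a,b}} {{b,e}}
  W25: {{d}} {{a,b}} {{b,e}}
  W34: {{a},{a,b}} {{c}}
  W35: {{a,b}}
  W45: {{b},{a,b},{b,e}}
  W123: {{a},{a,b}}
  W124: {{a},{a,b}} {{b,e}}
  W125: {{a,b}} {{b,e}}
  W134: {{a},{a,b}}
  W135: {{a,b}}
  W145: {{a,b}} {{b,e}}
  W234: {{a},{a,b}}
  W235: {{a,b}}
  W245: {{a,b}} {{b,e}}
  W345: {{a,b}}
  W1234: {{a},{a,b}}
  W1235: {{a,b}}
  W1245: {{a,b}} {{b,e}}
  W1345: {{a,b}}
  W2345: {{a,b}}
  W12345: {{a,b}}
C dims 11,17,14,6; δ0: rk 8, SNF 1^8; δ1: rk 9, SNF 1^9; δ2: rk 5, SNF 1^5
degree 0: 11−8−0 = 3 → Ȟ^0 ≅ Z^3
degree 1: 17−9−8 = 0 → Ȟ^1 ≅ 0
degree 2: 14−5−9 = 0 → Ȟ^2 ≅ 0


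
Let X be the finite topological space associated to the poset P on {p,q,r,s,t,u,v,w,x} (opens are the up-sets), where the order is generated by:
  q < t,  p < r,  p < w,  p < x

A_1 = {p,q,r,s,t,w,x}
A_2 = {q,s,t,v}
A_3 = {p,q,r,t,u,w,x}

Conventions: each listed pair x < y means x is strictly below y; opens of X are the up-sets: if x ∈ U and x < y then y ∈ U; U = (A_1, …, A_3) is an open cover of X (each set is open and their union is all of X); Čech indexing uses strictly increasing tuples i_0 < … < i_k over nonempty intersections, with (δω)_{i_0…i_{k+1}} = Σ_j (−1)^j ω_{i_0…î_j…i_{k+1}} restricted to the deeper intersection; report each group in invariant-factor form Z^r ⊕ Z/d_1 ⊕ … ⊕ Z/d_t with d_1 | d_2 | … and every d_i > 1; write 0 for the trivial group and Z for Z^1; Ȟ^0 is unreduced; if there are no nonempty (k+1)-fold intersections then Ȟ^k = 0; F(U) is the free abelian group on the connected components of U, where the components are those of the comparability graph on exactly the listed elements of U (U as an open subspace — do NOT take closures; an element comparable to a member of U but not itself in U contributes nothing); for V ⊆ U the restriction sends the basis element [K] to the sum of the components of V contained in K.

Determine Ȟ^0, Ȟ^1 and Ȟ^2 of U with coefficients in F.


nerve simplices:
  A12={q,s,t} A13={p,q,r,t,w,x} A23={q,t}
  A123={q,t}
components per intersection:
  A1: {p,r,w,x} {q,t} {s}
  A2: {q,t} {s} {v}
  A3: {p,r,w,x} {q,t} {u}
  A12: {q,t} {s}
  A13: {p,r,w,x} {q,t}
  A23: {q,t}
  A123: {q,t}
C dims 9,5,1; δ0: rk 4, SNF 1^4; δ1: rk 1, SNF 1^1
degree 0: 9−4−0 = 5 → Ȟ^0 ≅ Z^5
degree 1: 5−1−4 = 0 → Ȟ^1 ≅ 0
degree 2: 1−0−1 = 0 → Ȟ^2 ≅ 0

Ȟ^0 = Z^5, Ȟ^1 = 0 and Ȟ^2 = 0


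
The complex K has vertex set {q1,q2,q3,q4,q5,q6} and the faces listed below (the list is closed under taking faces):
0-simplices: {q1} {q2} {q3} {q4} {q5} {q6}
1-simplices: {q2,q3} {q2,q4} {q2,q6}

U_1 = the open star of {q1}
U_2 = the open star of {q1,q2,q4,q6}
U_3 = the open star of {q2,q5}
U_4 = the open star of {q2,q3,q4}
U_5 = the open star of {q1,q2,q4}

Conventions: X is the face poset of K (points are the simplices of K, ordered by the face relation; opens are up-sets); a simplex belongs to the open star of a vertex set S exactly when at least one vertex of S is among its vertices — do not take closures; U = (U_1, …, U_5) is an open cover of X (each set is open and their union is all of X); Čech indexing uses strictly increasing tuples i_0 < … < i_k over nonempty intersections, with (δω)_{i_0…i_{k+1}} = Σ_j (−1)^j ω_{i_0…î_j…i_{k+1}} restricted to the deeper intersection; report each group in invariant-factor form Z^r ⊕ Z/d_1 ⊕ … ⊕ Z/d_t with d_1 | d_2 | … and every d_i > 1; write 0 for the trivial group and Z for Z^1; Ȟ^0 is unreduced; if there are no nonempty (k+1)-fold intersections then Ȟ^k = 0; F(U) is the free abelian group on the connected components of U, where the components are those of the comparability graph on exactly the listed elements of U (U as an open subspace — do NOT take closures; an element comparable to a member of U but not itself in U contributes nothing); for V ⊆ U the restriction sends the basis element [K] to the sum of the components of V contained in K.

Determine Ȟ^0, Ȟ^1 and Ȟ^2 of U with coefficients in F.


Ȟ^0 ≅ Z^3, Ȟ^1 ≅ 0, Ȟ^2 ≅ 0

nerve of the cover:
  U1={{q1}} U2={{q1},{q2},{q4},{q6},{q2,q3},{q2,q4},{q2,q6}} U3={{q2},{q5},{q2,q3},{q2,q4},{q2,q6}} U4={{q2},{q3},{q4},{q2,q3},{q2,q4},{q2,q6}} U5={{q1},{q2},{q4},{q2,q3},{q2,q4},{q2,q6}}
  U12={{q1}} U15={{q1}} U23={{q2},{q2,q3},{q2,q4},{q2,q6}} U24={{q2},{q4},{q2,q3},{q2,q4},{q2,q6}} U25={{q1},{q2},{q4},{q2,q3},{q2,q4},{q2,q6}} U34={{q2},{q2,q3},{q2,q4},{q2,q6}} U35={{q2},{q2,q3},{q2,q4},{q2,q6}} U45={{q2},{q4},{q2,q3},{q2,q4},{q2,q6}}
  U125={{q1}} U234={{q2},{q2,q3},{q2,q4},{q2,q6}} U235={{q2},{q2,q3},{q2,q4},{q2,q6}} U245={{q2},{q4},{q2,q3},{q2,q4},{q2,q6}} U345={{q2},{q2,q3},{q2,q4},{q2,q6}}
  U2345={{q2},{q2,q3},{q2,q4},{q2,q6}}
components per intersection:
  U1: {{q1}}
  U2: {{q1}} {{q2},{q4},{q6},{q2,q3},{q2,q4},{q2,q6}}
  U3: {{q2},{q2,q3},{q2,q4},{q2,q6}} {{q5}}
  U4: {{q2},{q3},{q4},{q2,q3},{q2,q4},{q2,q6}}
  U5: {{q1}} {{q2},{q4},{q2,q3},{q2,q4},{q2,q6}}
  U12: {{q1}}
  U15: {{q1}}
  U23: {{q2},{q2,q3},{q2,q4},{q2,q6}}
  U24: {{q2},{q4},{q2,q3},{q2,q4},{q2,q6}}
  U25: {{q1}} {{q2},{q4},{q2,q3},{q2,q4},{q2,q6}}
  U34: {{q2},{q2,q3},{q2,q4},{q2,q6}}
  U35: {{q2},{q2,q3},{q2,q4},{q2,q6}}
  U45: {{q2},{q4},{q2,q3},{q2,q4},{q2,q6}}
  U125: {{q1}}
  U234: {{q2},{q2,q3},{q2,q4},{q2,q6}}
  U235: {{q2},{q2,q3},{q2,q4},{q2,q6}}
  U245: {{q2},{q4},{q2,q3},{q2,q4},{q2,q6}}
  U345: {{q2},{q2,q3},{q2,q4},{q2,q6}}
  U2345: {{q2},{q2,q3},{q2,q4},{q2,q6}}
C dims 8,9,5,1; δ0: rk 5, SNF 1^5; δ1: rk 4, SNF 1^4; δ2: rk 1, SNF 1^1
Ȟ^0 = (8 − 5) − 0 = 3, so Ȟ^0 ≅ Z^3
Ȟ^1 = (9 − 4) − 5 = 0, so Ȟ^1 ≅ 0
Ȟ^2 = (5 − 1) − 4 = 0, so Ȟ^2 ≅ 0


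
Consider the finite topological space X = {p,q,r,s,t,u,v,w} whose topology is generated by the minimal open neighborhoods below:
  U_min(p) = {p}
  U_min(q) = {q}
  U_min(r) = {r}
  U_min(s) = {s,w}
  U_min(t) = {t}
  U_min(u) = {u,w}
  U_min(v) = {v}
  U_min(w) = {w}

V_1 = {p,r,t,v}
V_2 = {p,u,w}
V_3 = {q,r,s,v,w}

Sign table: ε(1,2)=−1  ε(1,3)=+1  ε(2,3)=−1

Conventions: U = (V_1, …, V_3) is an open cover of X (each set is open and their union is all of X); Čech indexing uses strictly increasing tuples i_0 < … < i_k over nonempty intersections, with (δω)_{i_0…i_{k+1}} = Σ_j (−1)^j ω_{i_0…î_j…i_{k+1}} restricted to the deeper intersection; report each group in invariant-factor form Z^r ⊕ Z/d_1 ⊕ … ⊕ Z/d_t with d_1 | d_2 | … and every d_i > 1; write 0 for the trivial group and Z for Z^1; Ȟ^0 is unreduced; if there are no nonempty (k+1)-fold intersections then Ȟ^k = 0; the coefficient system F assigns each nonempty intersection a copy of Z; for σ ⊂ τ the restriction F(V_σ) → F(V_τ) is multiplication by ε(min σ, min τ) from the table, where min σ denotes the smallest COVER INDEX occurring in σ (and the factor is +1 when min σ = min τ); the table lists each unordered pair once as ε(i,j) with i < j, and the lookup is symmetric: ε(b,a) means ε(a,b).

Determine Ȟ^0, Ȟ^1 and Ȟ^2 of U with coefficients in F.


Ȟ^0 = Z, Ȟ^1 = Z and Ȟ^2 = 0

cover nerve:
  V12={p} V13={r,v} V23={w}
C dims 3,3; δ0: rk 2, SNF 1^2
Ȟ^0: (3−2)−0=1 ⇒ Z
Ȟ^1: (3−0)−2=1 ⇒ Z
Ȟ^2: (0−0)−0=0 ⇒ 0


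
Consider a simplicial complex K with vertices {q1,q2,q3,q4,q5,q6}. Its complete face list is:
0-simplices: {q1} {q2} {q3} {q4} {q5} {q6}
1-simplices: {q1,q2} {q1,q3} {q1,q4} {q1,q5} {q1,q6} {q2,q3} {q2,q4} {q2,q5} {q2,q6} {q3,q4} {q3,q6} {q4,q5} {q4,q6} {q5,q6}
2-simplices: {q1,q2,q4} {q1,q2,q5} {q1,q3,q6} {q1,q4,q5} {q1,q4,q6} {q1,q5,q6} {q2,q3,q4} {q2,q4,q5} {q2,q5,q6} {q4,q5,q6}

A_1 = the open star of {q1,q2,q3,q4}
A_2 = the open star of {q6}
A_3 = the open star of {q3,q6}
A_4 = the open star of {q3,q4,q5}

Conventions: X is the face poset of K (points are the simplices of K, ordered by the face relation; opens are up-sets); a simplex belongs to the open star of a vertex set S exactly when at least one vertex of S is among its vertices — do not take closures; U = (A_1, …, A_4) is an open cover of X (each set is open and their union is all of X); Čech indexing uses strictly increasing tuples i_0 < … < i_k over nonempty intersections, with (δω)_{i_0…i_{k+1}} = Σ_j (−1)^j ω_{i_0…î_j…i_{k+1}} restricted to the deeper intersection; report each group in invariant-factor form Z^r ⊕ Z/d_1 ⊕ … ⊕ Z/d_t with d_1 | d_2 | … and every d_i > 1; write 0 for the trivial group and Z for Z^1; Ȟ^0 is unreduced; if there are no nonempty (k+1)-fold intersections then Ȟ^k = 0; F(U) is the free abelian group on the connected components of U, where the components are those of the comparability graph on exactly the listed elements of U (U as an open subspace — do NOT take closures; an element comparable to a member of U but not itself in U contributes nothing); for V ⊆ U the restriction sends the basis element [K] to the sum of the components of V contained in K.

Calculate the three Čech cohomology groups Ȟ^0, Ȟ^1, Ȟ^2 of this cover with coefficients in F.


nonempty overlaps:
  A1={{q1},{q2},{q3},{q4},{q1,q2},{q1,q3},{q1,q4},{q1,q5},{q1,q6},{q2,q3},{q2,q4},{q2,q5},{q2,q6},{q3,q4},{q3,q6},{q4,q5},{q4,q6},{q1,q2,q4},{q1,q2,q5},{q1,q3,q6},{q1,q4,q5},{q1,q4,q6},{q1,q5,q6},{q2,q3,q4},{q2,q4,q5},{q2,q5,q6},{q4,q5,q6}} A2={{q6},{q1,q6},{q2,q6},{q3,q6},{q4,q6},{q5,q6},{q1,q3,q6},{q1,q4,q6},{q1,q5,q6},{q2,q5,q6},{q4,q5,q6}} A3={{q3},{q6},{q1,q3},{q1,q6},{q2,q3},{q2,q6},{q3,q4},{q3,q6},{q4,q6},{q5,q6},{q1,q3,q6},{q1,q4,q6},{q1,q5,q6},{q2,q3,q4},{q2,q5,q6},{q4,q5,q6}} A4={{q3},{q4},{q5},{q1,q3},{q1,q4},{q1,q5},{q2,q3},{q2,q4},{q2,q5},{q3,q4},{q3,q6},{q4,q5},{q4,q6},{q5,q6},{q1,q2,q4},{q1,q2,q5},{q1,q3,q6},{q1,q4,q5},{q1,q4,q6},{q1,q5,q6},{q2,q3,q4},{q2,q4,q5},{q2,q5,q6},{q4,q5,q6}}
  A12={{q1,q6},{q2,q6},{q3,q6},{q4,q6},{q1,q3,q6},{q1,q4,q6},{q1,q5,q6},{q2,q5,q6},{q4,q5,q6}} A13={{q3},{q1,q3},{q1,q6},{q2,q3},{q2,q6},{q3,q4},{q3,q6},{q4,q6},{q1,q3,q6},{q1,q4,q6},{q1,q5,q6},{q2,q3,q4},{q2,q5,q6},{q4,q5,q6}} A14={{q3},{q4},{q1,q3},{q1,q4},{q1,q5},{q2,q3},{q2,q4},{q2,q5},{q3,q4},{q3,q6},{q4,q5},{q4,q6},{q1,q2,q4},{q1,q2,q5},{q1,q3,q6},{q1,q4,q5},{q1,q4,q6},{q1,q5,q6},{q2,q3,q4},{q2,q4,q5},{q2,q5,q6},{q4,q5,q6}} A23={{q6},{q1,q6},{q2,q6},{q3,q6},{q4,q6},{q5,q6},{q1,q3,q6},{q1,q4,q6},{q1,q5,q6},{q2,q5,q6},{q4,q5,q6}} A24={{q3,q6},{q4,q6},{q5,q6},{q1,q3,q6},{q1,q4,q6},{q1,q5,q6},{q2,q5,q6},{q4,q5,q6}} A34={{q3},{q1,q3},{q2,q3},{q3,q4},{q3,q6},{q4,q6},{q5,q6},{q1,q3,q6},{q1,q4,q6},{q1,q5,q6},{q2,q3,q4},{q2,q5,q6},{q4,q5,q6}}
  A123={{q1,q6},{q2,q6},{q3,q6},{q4,q6},{q1,q3,q6},{q1,q4,q6},{q1,q5,q6},{q2,q5,q6},{q4,q5,q6}} A124={{q3,q6},{q4,q6},{q1,q3,q6},{q1,q4,q6},{q1,q5,q6},{q2,q5,q6},{q4,q5,q6}} A134={{q3},{q1,q3},{q2,q3},{q3,q4},{q3,q6},{q4,q6},{q1,q3,q6},{q1,q4,q6},{q1,q5,q6},{q2,q3,q4},{q2,q5,q6},{q4,q5,q6}} A234={{q3,q6},{q4,q6},{q5,q6},{q1,q3,q6},{q1,q4,q6},{q1,q5,q6},{q2,q5,q6},{q4,q5,q6}}
  A1234={{q3,q6},{q4,q6},{q1,q3,q6},{q1,q4,q6},{q1,q5,q6},{q2,q5,q6},{q4,q5,q6}}
components per intersection:
  A1: {{q1},{q2},{q3},{q4},{q1,q2},{q1,q3},{q1,q4},{q1,q5},{q1,q6},{q2,q3},{q2,q4},{q2,q5},{q2,q6},{q3,q4},{q3,q6},{q4,q5},{q4,q6},{q1,q2,q4},{q1,q2,q5},{q1,q3,q6},{q1,q4,q5},{q1,q4,q6},{q1,q5,q6},{q2,q3,q4},{q2,q4,q5},{q2,q5,q6},{q4,q5,q6}}
  A2: {{q6},{q1,q6},{q2,q6},{q3,q6},{q4,q6},{q5,q6},{q1,q3,q6},{q1,q4,q6},{q1,q5,q6},{q2,q5,q6},{q4,q5,q6}}
  A3: {{q3},{q6},{q1,q3},{q1,q6},{q2,q3},{q2,q6},{q3,q4},{q3,q6},{q4,q6},{q5,q6},{q1,q3,q6},{q1,q4,q6},{q1,q5,q6},{q2,q3,q4},{q2,q5,q6},{q4,q5,q6}}
  A4: {{q3},{q4},{q5},{q1,q3},{q1,q4},{q1,q5},{q2,q3},{q2,q4},{q2,q5},{q3,q4},{q3,q6},{q4,q5},{q4,q6},{q5,q6},{q1,q2,q4},{q1,q2,q5},{q1,q3,q6},{q1,q4,q5},{q1,q4,q6},{q1,q5,q6},{q2,q3,q4},{q2,q4,q5},{q2,q5,q6},{q4,q5,q6}}
  A12: {{q1,q6},{q3,q6},{q4,q6},{q1,q3,q6},{q1,q4,q6},{q1,q5,q6},{q4,q5,q6}} {{q2,q6},{q2,q5,q6}}
  A13: {{q3},{q1,q3},{q1,q6},{q2,q3},{q3,q4},{q3,q6},{q4,q6},{q1,q3,q6},{q1,q4,q6},{q1,q5,q6},{q2,q3,q4},{q4,q5,q6}} {{q2,q6},{q2,q5,q6}}
  A14: {{q3},{q4},{q1,q3},{q1,q4},{q1,q5},{q2,q3},{q2,q4},{q2,q5},{q3,q4},{q3,q6},{q4,q5},{q4,q6},{q1,q2,q4},{q1,q2,q5},{q1,q3,q6},{q1,q4,q5},{q1,q4,q6},{q1,q5,q6},{q2,q3,q4},{q2,q4,q5},{q2,q5,q6},{q4,q5,q6}}
  A23: {{q6},{q1,q6},{q2,q6},{q3,q6},{q4,q6},{q5,q6},{q1,q3,q6},{q1,q4,q6},{q1,q5,q6},{q2,q5,q6},{q4,q5,q6}}
  A24: {{q3,q6},{q1,q3,q6}} {{q4,q6},{q5,q6},{q1,q4,q6},{q1,q5,q6},{q2,q5,q6},{q4,q5,q6}}
  A34: {{q3},{q1,q3},{q2,q3},{q3,q4},{q3,q6},{q1,q3,q6},{q2,q3,q4}} {{q4,q6},{q5,q6},{q1,q4,q6},{q1,q5,q6},{q2,q5,q6},{q4,q5,q6}}
  A123: {{q1,q6},{q3,q6},{q4,q6},{q1,q3,q6},{q1,q4,q6},{q1,q5,q6},{q4,q5,q6}} {{q2,q6},{q2,q5,q6}}
  A124: {{q3,q6},{q1,q3,q6}} {{q4,q6},{q1,q4,q6},{q4,q5,q6}} {{q1,q5,q6}} {{q2,q5,q6}}
  A134: {{q3},{q1,q3},{q2,q3},{q3,q4},{q3,q6},{q1,q3,q6},{q2,q3,q4}} {{q4,q6},{q1,q4,q6},{q4,q5,q6}} {{q1,q5,q6}} {{q2,q5,q6}}
  A234: {{q3,q6},{q1,q3,q6}} {{q4,q6},{q5,q6},{q1,q4,q6},{q1,q5,q6},{q2,q5,q6},{q4,q5,q6}}
  A1234: {{q3,q6},{q1,q3,q6}} {{q4,q6},{q1,q4,q6},{q4,q5,q6}} {{q1,q5,q6}} {{q2,q5,q6}}
C dims 4,10,12,4; δ0: rk 3, SNF 1^3; δ1: rk 7, SNF 1^7; δ2: rk 4, SNF 1^4
degree 0: 4−3−0 = 1 → Ȟ^0 ≅ Z
degree 1: 10−7−3 = 0 → Ȟ^1 ≅ 0
degree 2: 12−4−7 = 1 → Ȟ^2 ≅ Z

Ȟ^0(U;F) ≅ Z; Ȟ^1(U;F) ≅ 0; Ȟ^2(U;F) ≅ Z


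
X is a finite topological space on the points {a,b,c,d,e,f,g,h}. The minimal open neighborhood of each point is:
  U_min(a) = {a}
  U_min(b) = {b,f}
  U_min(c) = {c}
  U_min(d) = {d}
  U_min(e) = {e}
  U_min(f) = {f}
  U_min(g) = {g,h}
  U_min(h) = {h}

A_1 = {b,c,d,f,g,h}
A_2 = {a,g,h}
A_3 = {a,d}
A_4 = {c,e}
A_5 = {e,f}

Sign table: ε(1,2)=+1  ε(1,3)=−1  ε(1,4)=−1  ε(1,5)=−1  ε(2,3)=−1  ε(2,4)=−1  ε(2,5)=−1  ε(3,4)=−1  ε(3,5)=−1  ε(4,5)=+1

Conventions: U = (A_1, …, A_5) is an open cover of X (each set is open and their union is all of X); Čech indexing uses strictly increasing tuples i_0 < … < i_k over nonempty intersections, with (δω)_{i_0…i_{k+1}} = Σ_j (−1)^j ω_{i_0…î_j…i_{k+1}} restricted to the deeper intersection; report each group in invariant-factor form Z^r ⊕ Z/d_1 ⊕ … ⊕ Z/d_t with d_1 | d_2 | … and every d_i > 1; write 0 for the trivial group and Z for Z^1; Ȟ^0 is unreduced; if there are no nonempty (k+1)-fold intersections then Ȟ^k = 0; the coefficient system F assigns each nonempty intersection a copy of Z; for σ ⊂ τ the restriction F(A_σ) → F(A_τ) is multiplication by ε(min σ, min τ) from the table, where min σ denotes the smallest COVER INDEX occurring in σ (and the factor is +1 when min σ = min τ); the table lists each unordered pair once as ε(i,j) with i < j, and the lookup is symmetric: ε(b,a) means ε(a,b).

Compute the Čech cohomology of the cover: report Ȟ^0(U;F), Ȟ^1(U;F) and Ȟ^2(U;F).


nerve simplices:
  A12={g,h} A13={d} A14={c} A15={f} A23={a} A45={e}
C dims 5,6; δ0: rk 4, SNF 1^4
degree 0: 5−4−0 = 1 → Ȟ^0 ≅ Z
degree 1: 6−0−4 = 2 → Ȟ^1 ≅ Z^2
degree 2: 0−0−0 = 0 → Ȟ^2 ≅ 0

Ȟ^0(U;F) ≅ Z, Ȟ^1(U;F) ≅ Z^2 and Ȟ^2(U;F) ≅ 0


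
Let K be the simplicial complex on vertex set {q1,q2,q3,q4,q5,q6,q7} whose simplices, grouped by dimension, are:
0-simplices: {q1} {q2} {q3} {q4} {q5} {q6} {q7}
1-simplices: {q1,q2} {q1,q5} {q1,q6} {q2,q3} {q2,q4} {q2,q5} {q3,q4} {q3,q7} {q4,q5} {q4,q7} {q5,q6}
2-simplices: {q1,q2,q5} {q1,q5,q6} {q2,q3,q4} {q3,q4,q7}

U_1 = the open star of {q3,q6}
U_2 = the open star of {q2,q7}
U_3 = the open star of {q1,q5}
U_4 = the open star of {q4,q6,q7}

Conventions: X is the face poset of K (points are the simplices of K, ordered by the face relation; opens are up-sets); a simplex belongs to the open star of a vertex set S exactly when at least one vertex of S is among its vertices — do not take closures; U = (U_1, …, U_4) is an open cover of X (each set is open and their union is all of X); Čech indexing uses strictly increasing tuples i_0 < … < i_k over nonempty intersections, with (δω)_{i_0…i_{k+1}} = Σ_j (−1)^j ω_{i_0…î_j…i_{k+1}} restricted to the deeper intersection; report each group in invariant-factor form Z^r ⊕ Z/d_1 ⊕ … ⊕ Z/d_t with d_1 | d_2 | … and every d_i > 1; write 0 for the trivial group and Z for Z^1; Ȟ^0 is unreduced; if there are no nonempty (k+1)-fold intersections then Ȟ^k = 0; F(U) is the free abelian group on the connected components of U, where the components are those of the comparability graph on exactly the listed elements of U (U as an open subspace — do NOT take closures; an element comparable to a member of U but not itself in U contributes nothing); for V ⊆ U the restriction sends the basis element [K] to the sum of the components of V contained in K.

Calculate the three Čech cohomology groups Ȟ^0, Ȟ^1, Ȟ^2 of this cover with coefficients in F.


Ȟ^0 ≅ Z, Ȟ^1 ≅ Z and Ȟ^2 ≅ 0

nerve of the cover:
  U1={{q3},{q6},{q1,q6},{q2,q3},{q3,q4},{q3,q7},{q5,q6},{q1,q5,q6},{q2,q3,q4},{q3,q4,q7}} U2={{q2},{q7},{q1,q2},{q2,q3},{q2,q4},{q2,q5},{q3,q7},{q4,q7},{q1,q2,q5},{q2,q3,q4},{q3,q4,q7}} U3={{q1},{q5},{q1,q2},{q1,q5},{q1,q6},{q2,q5},{q4,q5},{q5,q6},{q1,q2,q5},{q1,q5,q6}} U4={{q4},{q6},{q7},{q1,q6},{q2,q4},{q3,q4},{q3,q7},{q4,q5},{q4,q7},{q5,q6},{q1,q5,q6},{q2,q3,q4},{q3,q4,q7}}
  U12={{q2,q3},{q3,q7},{q2,q3,q4},{q3,q4,q7}} U13={{q1,q6},{q5,q6},{q1,q5,q6}} U14={{q6},{q1,q6},{q3,q4},{q3,q7},{q5,q6},{q1,q5,q6},{q2,q3,q4},{q3,q4,q7}} U23={{q1,q2},{q2,q5},{q1,q2,q5}} U24={{q7},{q2,q4},{q3,q7},{q4,q7},{q2,q3,q4},{q3,q4,q7}} U34={{q1,q6},{q4,q5},{q5,q6},{q1,q5,q6}}
  U124={{q3,q7},{q2,q3,q4},{q3,q4,q7}} U134={{q1,q6},{q5,q6},{q1,q5,q6}}
components per intersection:
  U1: {{q3},{q2,q3},{q3,q4},{q3,q7},{q2,q3,q4},{q3,q4,q7}} {{q6},{q1,q6},{q5,q6},{q1,q5,q6}}
  U2: {{q2},{q1,q2},{q2,q3},{q2,q4},{q2,q5},{q1,q2,q5},{q2,q3,q4}} {{q7},{q3,q7},{q4,q7},{q3,q4,q7}}
  U3: {{q1},{q5},{q1,q2},{q1,q5},{q1,q6},{q2,q5},{q4,q5},{q5,q6},{q1,q2,q5},{q1,q5,q6}}
  U4: {{q4},{q7},{q2,q4},{q3,q4},{q3,q7},{q4,q5},{q4,q7},{q2,q3,q4},{q3,q4,q7}} {{q6},{q1,q6},{q5,q6},{q1,q5,q6}}
  U12: {{q2,q3},{q2,q3,q4}} {{q3,q7},{q3,q4,q7}}
  U13: {{q1,q6},{q5,q6},{q1,q5,q6}}
  U14: {{q6},{q1,q6},{q5,q6},{q1,q5,q6}} {{q3,q4},{q3,q7},{q2,q3,q4},{q3,q4,q7}}
  U23: {{q1,q2},{q2,q5},{q1,q2,q5}}
  U24: {{q7},{q3,q7},{q4,q7},{q3,q4,q7}} {{q2,q4},{q2,q3,q4}}
  U34: {{q1,q6},{q5,q6},{q1,q5,q6}} {{q4,q5}}
  U124: {{q3,q7},{q3,q4,q7}} {{q2,q3,q4}}
  U134: {{q1,q6},{q5,q6},{q1,q5,q6}}
C dims 7,10,3; δ0: rk 6, SNF 1^6; δ1: rk 3, SNF 1^3
Ȟ^0 = (7 − 6) − 0 = 1, so Ȟ^0 ≅ Z
Ȟ^1 = (10 − 3) − 6 = 1, so Ȟ^1 ≅ Z
Ȟ^2 = (3 − 0) − 3 = 0, so Ȟ^2 ≅ 0


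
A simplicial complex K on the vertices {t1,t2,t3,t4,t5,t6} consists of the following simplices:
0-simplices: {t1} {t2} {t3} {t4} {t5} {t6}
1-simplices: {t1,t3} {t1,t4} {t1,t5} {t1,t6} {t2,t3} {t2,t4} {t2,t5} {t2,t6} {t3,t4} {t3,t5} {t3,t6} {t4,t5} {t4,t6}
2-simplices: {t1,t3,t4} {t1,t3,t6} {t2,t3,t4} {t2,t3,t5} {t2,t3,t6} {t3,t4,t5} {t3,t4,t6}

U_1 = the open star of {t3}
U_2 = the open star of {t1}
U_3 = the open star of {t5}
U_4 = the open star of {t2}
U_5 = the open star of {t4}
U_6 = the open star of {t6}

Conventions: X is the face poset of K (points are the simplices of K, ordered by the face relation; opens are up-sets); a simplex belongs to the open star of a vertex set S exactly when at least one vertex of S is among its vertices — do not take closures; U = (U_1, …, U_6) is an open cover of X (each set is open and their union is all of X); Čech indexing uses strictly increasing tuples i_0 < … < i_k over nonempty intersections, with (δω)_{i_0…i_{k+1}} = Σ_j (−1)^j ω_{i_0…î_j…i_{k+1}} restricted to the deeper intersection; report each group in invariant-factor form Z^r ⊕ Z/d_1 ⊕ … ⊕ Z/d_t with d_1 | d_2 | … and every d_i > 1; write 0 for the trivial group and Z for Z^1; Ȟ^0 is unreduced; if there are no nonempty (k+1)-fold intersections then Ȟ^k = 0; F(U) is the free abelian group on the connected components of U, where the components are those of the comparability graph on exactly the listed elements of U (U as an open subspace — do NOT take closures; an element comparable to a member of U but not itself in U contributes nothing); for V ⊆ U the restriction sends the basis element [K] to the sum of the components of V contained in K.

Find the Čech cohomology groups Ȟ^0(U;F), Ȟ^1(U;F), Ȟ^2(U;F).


Ȟ^0 = Z; Ȟ^1 = Z; Ȟ^2 = 0

nonempty intersections:
  U1={{t3},{t1,t3},{t2,t3},{t3,t4},{t3,t5},{t3,t6},{t1,t3,t4},{t1,t3,t6},{t2,t3,t4},{t2,t3,t5},{t2,t3,t6},{t3,t4,t5},{t3,t4,t6}} U2={{t1},{t1,t3},{t1,t4},{t1,t5},{t1,t6},{t1,t3,t4},{t1,t3,t6}} U3={{t5},{t1,t5},{t2,t5},{t3,t5},{t4,t5},{t2,t3,t5},{t3,t4,t5}} U4={{t2},{t2,t3},{t2,t4},{t2,t5},{t2,t6},{t2,t3,t4},{t2,t3,t5},{t2,t3,t6}} U5={{t4},{t1,t4},{t2,t4},{t3,t4},{t4,t5},{t4,t6},{t1,t3,t4},{t2,t3,t4},{t3,t4,t5},{t3,t4,t6}} U6={{t6},{t1,t6},{t2,t6},{t3,t6},{t4,t6},{t1,t3,t6},{t2,t3,t6},{t3,t4,t6}}
  U12={{t1,t3},{t1,t3,t4},{t1,t3,t6}} U13={{t3,t5},{t2,t3,t5},{t3,t4,t5}} U14={{t2,t3},{t2,t3,t4},{t2,t3,t5},{t2,t3,t6}} U15={{t3,t4},{t1,t3,t4},{t2,t3,t4},{t3,t4,t5},{t3,t4,t6}} U16={{t3,t6},{t1,t3,t6},{t2,t3,t6},{t3,t4,t6}} U23={{t1,t5}} U25={{t1,t4},{t1,t3,t4}} U26={{t1,t6},{t1,t3,t6}} U34={{t2,t5},{t2,t3,t5}} U35={{t4,t5},{t3,t4,t5}} U45={{t2,t4},{t2,t3,t4}} U46={{t2,t6},{t2,t3,t6}} U56={{t4,t6},{t3,t4,t6}}
  U125={{t1,t3,t4}} U126={{t1,t3,t6}} U134={{t2,t3,t5}} U135={{t3,t4,t5}} U145={{t2,t3,t4}} U146={{t2,t3,t6}} U156={{t3,t4,t6}}
components per intersection:
  U1: {{t3},{t1,t3},{t2,t3},{t3,t4},{t3,t5},{t3,t6},{t1,t3,t4},{t1,t3,t6},{t2,t3,t4},{t2,t3,t5},{t2,t3,t6},{t3,t4,t5},{t3,t4,t6}}
  U2: {{t1},{t1,t3},{t1,t4},{t1,t5},{t1,t6},{t1,t3,t4},{t1,t3,t6}}
  U3: {{t5},{t1,t5},{t2,t5},{t3,t5},{t4,t5},{t2,t3,t5},{t3,t4,t5}}
  U4: {{t2},{t2,t3},{t2,t4},{t2,t5},{t2,t6},{t2,t3,t4},{t2,t3,t5},{t2,t3,t6}}
  U5: {{t4},{t1,t4},{t2,t4},{t3,t4},{t4,t5},{t4,t6},{t1,t3,t4},{t2,t3,t4},{t3,t4,t5},{t3,t4,t6}}
  U6: {{t6},{t1,t6},{t2,t6},{t3,t6},{t4,t6},{t1,t3,t6},{t2,t3,t6},{t3,t4,t6}}
  U12: {{t1,t3},{t1,t3,t4},{t1,t3,t6}}
  U13: {{t3,t5},{t2,t3,t5},{t3,t4,t5}}
  U14: {{t2,t3},{t2,t3,t4},{t2,t3,t5},{t2,t3,t6}}
  U15: {{t3,t4},{t1,t3,t4},{t2,t3,t4},{t3,t4,t5},{t3,t4,t6}}
  U16: {{t3,t6},{t1,t3,t6},{t2,t3,t6},{t3,t4,t6}}
  U23: {{t1,t5}}
  U25: {{t1,t4},{t1,t3,t4}}
  U26: {{t1,t6},{t1,t3,t6}}
  U34: {{t2,t5},{t2,t3,t5}}
  U35: {{t4,t5},{t3,t4,t5}}
  U45: {{t2,t4},{t2,t3,t4}}
  U46: {{t2,t6},{t2,t3,t6}}
  U56: {{t4,t6},{t3,t4,t6}}
  U125: {{t1,t3,t4}}
  U126: {{t1,t3,t6}}
  U134: {{t2,t3,t5}}
  U135: {{t3,t4,t5}}
  U145: {{t2,t3,t4}}
  U146: {{t2,t3,t6}}
  U156: {{t3,t4,t6}}
C dims 6,13,7; δ0: rk 5, SNF 1^5; δ1: rk 7, SNF 1^7
Ȟ^0: (6−5)−0=1 ⇒ Z
Ȟ^1: (13−7)−5=1 ⇒ Z
Ȟ^2: (7−0)−7=0 ⇒ 0


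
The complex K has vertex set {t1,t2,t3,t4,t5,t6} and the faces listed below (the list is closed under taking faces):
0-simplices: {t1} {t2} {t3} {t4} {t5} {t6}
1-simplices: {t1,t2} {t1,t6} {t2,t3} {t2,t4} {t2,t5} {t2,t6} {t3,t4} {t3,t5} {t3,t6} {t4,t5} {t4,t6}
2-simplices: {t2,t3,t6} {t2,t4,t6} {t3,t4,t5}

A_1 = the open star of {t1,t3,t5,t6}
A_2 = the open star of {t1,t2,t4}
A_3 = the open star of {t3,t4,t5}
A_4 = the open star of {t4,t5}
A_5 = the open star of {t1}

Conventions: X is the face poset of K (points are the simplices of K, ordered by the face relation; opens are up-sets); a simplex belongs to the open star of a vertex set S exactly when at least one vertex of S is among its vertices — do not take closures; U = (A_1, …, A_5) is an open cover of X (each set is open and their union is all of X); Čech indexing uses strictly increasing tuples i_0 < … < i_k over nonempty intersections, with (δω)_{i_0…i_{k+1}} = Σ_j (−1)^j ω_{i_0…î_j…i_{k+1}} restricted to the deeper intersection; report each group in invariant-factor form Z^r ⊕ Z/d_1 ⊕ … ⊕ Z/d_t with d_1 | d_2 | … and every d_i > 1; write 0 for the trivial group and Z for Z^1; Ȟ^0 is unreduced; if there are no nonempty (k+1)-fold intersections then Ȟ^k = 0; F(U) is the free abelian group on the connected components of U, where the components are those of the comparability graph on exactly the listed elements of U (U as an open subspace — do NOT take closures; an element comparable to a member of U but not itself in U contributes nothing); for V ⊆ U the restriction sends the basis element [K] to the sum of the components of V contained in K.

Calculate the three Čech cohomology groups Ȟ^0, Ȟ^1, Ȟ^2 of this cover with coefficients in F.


nonempty overlaps:
  A1={{t1},{t3},{t5},{t6},{t1,t2},{t1,t6},{t2,t3},{t2,t5},{t2,t6},{t3,t4},{t3,t5},{t3,t6},{t4,t5},{t4,t6},{t2,t3,t6},{t2,t4,t6},{t3,t4,t5}} A2={{t1},{t2},{t4},{t1,t2},{t1,t6},{t2,t3},{t2,t4},{t2,t5},{t2,t6},{t3,t4},{t4,t5},{t4,t6},{t2,t3,t6},{t2,t4,t6},{t3,t4,t5}} A3={{t3},{t4},{t5},{t2,t3},{t2,t4},{t2,t5},{t3,t4},{t3,t5},{t3,t6},{t4,t5},{t4,t6},{t2,t3,t6},{t2,t4,t6},{t3,t4,t5}} A4={{t4},{t5},{t2,t4},{t2,t5},{t3,t4},{t3,t5},{t4,t5},{t4,t6},{t2,t4,t6},{t3,t4,t5}} A5={{t1},{t1,t2},{t1,t6}}
  A12={{t1},{t1,t2},{t1,t6},{t2,t3},{t2,t5},{t2,t6},{t3,t4},{t4,t5},{t4,t6},{t2,t3,t6},{t2,t4,t6},{t3,t4,t5}} A13={{t3},{t5},{t2,t3},{t2,t5},{t3,t4},{t3,t5},{t3,t6},{t4,t5},{t4,t6},{t2,t3,t6},{t2,t4,t6},{t3,t4,t5}} A14={{t5},{t2,t5},{t3,t4},{t3,t5},{t4,t5},{t4,t6},{t2,t4,t6},{t3,t4,t5}} A15={{t1},{t1,t2},{t1,t6}} A23={{t4},{t2,t3},{t2,t4},{t2,t5},{t3,t4},{t4,t5},{t4,t6},{t2,t3,t6},{t2,t4,t6},{t3,t4,t5}} A24={{t4},{t2,t4},{t2,t5},{t3,t4},{t4,t5},{t4,t6},{t2,t4,t6},{t3,t4,t5}} A25={{t1},{t1,t2},{t1,t6}} A34={{t4},{t5},{t2,t4},{t2,t5},{t3,t4},{t3,t5},{t4,t5},{t4,t6},{t2,t4,t6},{t3,t4,t5}}
  A123={{t2,t3},{t2,t5},{t3,t4},{t4,t5},{t4,t6},{t2,t3,t6},{t2,t4,t6},{t3,t4,t5}} A124={{t2,t5},{t3,t4},{t4,t5},{t4,t6},{t2,t4,t6},{t3,t4,t5}} A125={{t1},{t1,t2},{t1,t6}} A134={{t5},{t2,t5},{t3,t4},{t3,t5},{t4,t5},{t4,t6},{t2,t4,t6},{t3,t4,t5}} A234={{t4},{t2,t4},{t2,t5},{t3,t4},{t4,t5},{t4,t6},{t2,t4,t6},{t3,t4,t5}}
  A1234={{t2,t5},{t3,t4},{t4,t5},{t4,t6},{t2,t4,t6},{t3,t4,t5}}
components per intersection:
  A1: {{t1},{t3},{t5},{t6},{t1,t2},{t1,t6},{t2,t3},{t2,t5},{t2,t6},{t3,t4},{t3,t5},{t3,t6},{t4,t5},{t4,t6},{t2,t3,t6},{t2,t4,t6},{t3,t4,t5}}
  A2: {{t1},{t2},{t4},{t1,t2},{t1,t6},{t2,t3},{t2,t4},{t2,t5},{t2,t6},{t3,t4},{t4,t5},{t4,t6},{t2,t3,t6},{t2,t4,t6},{t3,t4,t5}}
  A3: {{t3},{t4},{t5},{t2,t3},{t2,t4},{t2,t5},{t3,t4},{t3,t5},{t3,t6},{t4,t5},{t4,t6},{t2,t3,t6},{t2,t4,t6},{t3,t4,t5}}
  A4: {{t4},{t5},{t2,t4},{t2,t5},{t3,t4},{t3,t5},{t4,t5},{t4,t6},{t2,t4,t6},{t3,t4,t5}}
  A5: {{t1},{t1,t2},{t1,t6}}
  A12: {{t1},{t1,t2},{t1,t6}} {{t2,t3},{t2,t6},{t4,t6},{t2,t3,t6},{t2,t4,t6}} {{t2,t5}} {{t3,t4},{t4,t5},{t3,t4,t5}}
  A13: {{t3},{t5},{t2,t3},{t2,t5},{t3,t4},{t3,t5},{t3,t6},{t4,t5},{t2,t3,t6},{t3,t4,t5}} {{t4,t6},{t2,t4,t6}}
  A14: {{t5},{t2,t5},{t3,t4},{t3,t5},{t4,t5},{t3,t4,t5}} {{t4,t6},{t2,t4,t6}}
  A15: {{t1},{t1,t2},{t1,t6}}
  A23: {{t4},{t2,t4},{t3,t4},{t4,t5},{t4,t6},{t2,t4,t6},{t3,t4,t5}} {{t2,t3},{t2,t3,t6}} {{t2,t5}}
  A24: {{t4},{t2,t4},{t3,t4},{t4,t5},{t4,t6},{t2,t4,t6},{t3,t4,t5}} {{t2,t5}}
  A25: {{t1},{t1,t2},{t1,t6}}
  A34: {{t4},{t5},{t2,t4},{t2,t5},{t3,t4},{t3,t5},{t4,t5},{t4,t6},{t2,t4,t6},{t3,t4,t5}}
  A123: {{t2,t3},{t2,t3,t6}} {{t2,t5}} {{t3,t4},{t4,t5},{t3,t4,t5}} {{t4,t6},{t2,t4,t6}}
  A124: {{t2,t5}} {{t3,t4},{t4,t5},{t3,t4,t5}} {{t4,t6},{t2,t4,t6}}
  A125: {{t1},{t1,t2},{t1,t6}}
  A134: {{t5},{t2,t5},{t3,t4},{t3,t5},{t4,t5},{t3,t4,t5}} {{t4,t6},{t2,t4,t6}}
  A234: {{t4},{t2,t4},{t3,t4},{t4,t5},{t4,t6},{t2,t4,t6},{t3,t4,t5}} {{t2,t5}}
  A1234: {{t2,t5}} {{t3,t4},{t4,t5},{t3,t4,t5}} {{t4,t6},{t2,t4,t6}}
C dims 5,16,12,3; δ0: rk 4, SNF 1^4; δ1: rk 9, SNF 1^9; δ2: rk 3, SNF 1^3
degree 0: 5−4−0 = 1 → Ȟ^0 ≅ Z
degree 1: 16−9−4 = 3 → Ȟ^1 ≅ Z^3
degree 2: 12−3−9 = 0 → Ȟ^2 ≅ 0

Ȟ^0 ≅ Z; Ȟ^1 ≅ Z^3; Ȟ^2 ≅ 0


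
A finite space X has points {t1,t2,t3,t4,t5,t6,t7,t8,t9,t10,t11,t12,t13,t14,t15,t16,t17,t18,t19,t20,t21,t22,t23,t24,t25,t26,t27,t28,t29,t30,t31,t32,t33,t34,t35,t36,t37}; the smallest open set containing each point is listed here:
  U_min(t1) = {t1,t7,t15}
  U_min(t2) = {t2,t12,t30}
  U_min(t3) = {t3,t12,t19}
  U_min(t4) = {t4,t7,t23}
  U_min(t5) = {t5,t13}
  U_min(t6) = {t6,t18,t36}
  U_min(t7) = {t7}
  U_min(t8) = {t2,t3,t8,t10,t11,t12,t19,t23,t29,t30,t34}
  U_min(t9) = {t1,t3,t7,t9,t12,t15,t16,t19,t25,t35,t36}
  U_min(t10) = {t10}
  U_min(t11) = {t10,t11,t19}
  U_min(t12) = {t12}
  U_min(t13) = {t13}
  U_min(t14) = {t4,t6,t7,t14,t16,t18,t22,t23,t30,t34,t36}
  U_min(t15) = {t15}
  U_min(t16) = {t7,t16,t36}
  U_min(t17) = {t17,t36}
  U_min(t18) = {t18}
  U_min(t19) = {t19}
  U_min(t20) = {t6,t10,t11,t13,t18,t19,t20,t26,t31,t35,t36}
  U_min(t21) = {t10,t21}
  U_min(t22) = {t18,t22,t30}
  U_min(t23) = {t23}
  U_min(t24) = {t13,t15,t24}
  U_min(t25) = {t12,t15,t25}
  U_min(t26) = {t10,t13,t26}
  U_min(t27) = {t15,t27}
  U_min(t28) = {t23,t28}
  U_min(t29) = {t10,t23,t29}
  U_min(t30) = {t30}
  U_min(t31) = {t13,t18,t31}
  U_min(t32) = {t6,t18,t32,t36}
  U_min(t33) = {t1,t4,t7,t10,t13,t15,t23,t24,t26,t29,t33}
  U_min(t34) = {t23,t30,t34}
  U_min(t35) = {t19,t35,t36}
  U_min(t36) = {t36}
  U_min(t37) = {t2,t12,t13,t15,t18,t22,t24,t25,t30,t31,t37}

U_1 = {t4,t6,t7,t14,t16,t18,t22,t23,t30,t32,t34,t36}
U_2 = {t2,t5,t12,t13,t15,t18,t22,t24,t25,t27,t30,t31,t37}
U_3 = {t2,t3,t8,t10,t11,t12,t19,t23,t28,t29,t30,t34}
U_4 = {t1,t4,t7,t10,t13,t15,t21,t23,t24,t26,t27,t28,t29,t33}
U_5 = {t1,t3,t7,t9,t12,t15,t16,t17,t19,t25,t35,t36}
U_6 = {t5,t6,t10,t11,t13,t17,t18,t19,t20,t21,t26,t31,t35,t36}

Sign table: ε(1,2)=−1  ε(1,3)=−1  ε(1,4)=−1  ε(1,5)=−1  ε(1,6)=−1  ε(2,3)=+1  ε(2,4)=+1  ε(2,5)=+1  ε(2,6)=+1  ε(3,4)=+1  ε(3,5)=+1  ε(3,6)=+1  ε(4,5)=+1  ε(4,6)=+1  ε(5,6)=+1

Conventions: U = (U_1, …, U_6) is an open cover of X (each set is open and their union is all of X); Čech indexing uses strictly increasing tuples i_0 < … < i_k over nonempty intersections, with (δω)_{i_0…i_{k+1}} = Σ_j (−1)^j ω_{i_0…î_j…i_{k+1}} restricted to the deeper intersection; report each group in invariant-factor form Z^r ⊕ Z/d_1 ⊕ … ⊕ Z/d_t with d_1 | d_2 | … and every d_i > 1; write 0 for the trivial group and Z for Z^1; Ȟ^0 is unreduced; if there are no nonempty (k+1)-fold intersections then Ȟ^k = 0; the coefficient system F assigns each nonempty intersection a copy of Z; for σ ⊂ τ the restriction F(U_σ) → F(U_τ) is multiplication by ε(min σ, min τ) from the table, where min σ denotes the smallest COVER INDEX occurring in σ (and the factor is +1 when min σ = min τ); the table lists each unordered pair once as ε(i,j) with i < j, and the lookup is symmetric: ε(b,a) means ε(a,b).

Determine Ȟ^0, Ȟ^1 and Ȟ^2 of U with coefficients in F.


Ȟ^0(U;F) ≅ Z; Ȟ^1(U;F) ≅ 0; Ȟ^2(U;F) ≅ Z/2

nonempty intersections:
  U12={t18,t22,t30} U13={t23,t30,t34} U14={t4,t7,t23} U15={t7,t16,t36} U16={t6,t18,t36} U23={t2,t12,t30} U24={t13,t15,t24,t27} U25={t12,t15,t25} U26={t5,t13,t18,t31} U34={t10,t23,t28,t29} U35={t3,t12,t19} U36={t10,t11,t19} U45={t1,t7,t15} U46={t10,t13,t21,t26} U56={t17,t19,t35,t36}
  U123={t30} U126={t18} U134={t23} U145={t7} U156={t36} U235={t12} U245={t15} U246={t13} U346={t10} U356={t19}
C dims 6,15,10; δ0: rk 5, SNF 1^5; δ1: rk 10, SNF 1^9·2
Ȟ^0: (6−5)−0=1 ⇒ Z
Ȟ^1: (15−10)−5=0 ⇒ 0
Ȟ^2: (10−0)−10=0 plus torsion [2] ⇒ Z/2


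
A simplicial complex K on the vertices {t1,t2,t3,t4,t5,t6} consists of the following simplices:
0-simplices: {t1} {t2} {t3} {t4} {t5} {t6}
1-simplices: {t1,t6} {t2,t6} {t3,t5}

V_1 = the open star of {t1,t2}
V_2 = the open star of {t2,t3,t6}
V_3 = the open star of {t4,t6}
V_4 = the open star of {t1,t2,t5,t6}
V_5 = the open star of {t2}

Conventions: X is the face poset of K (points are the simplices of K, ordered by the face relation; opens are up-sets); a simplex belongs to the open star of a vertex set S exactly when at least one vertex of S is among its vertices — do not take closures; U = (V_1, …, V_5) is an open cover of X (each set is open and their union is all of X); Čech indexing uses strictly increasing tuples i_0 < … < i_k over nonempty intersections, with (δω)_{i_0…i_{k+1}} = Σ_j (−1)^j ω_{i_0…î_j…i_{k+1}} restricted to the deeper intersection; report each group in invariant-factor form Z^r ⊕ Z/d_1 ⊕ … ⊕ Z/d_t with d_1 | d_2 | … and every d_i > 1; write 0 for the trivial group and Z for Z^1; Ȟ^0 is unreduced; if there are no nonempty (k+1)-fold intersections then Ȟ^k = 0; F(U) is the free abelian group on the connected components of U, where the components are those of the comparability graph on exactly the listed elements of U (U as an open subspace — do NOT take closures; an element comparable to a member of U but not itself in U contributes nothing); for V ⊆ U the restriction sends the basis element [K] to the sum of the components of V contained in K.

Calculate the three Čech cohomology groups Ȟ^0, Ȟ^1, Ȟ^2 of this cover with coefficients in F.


Ȟ^0 ≅ Z^3, Ȟ^1 ≅ 0, Ȟ^2 ≅ 0

cover nerve:
  V1={{t1},{t2},{t1,t6},{t2,t6}} V2={{t2},{t3},{t6},{t1,t6},{t2,t6},{t3,t5}} V3={{t4},{t6},{t1,t6},{t2,t6}} V4={{t1},{t2},{t5},{t6},{t1,t6},{t2,t6},{t3,t5}} V5={{t2},{t2,t6}}
  V12={{t2},{t1,t6},{t2,t6}} V13={{t1,t6},{t2,t6}} V14={{t1},{t2},{t1,t6},{t2,t6}} V15={{t2},{t2,t6}} V23={{t6},{t1,t6},{t2,t6}} V24={{t2},{t6},{t1,t6},{t2,t6},{t3,t5}} V25={{t2},{t2,t6}} V34={{t6},{t1,t6},{t2,t6}} V35={{t2,t6}} V45={{t2},{t2,t6}}
  V123={{t1,t6},{t2,t6}} V124={{t2},{t1,t6},{t2,t6}} V125={{t2},{t2,t6}} V134={{t1,t6},{t2,t6}} V135={{t2,t6}} V145={{t2},{t2,t6}} V234={{t6},{t1,t6},{t2,t6}} V235={{t2,t6}} V245={{t2},{t2,t6}} V345={{t2,t6}}
  V1234={{t1,t6},{t2,t6}} V1235={{t2,t6}} V1245={{t2},{t2,t6}} V1345={{t2,t6}} V2345={{t2,t6}}
  V12345={{t2,t6}}
components per intersection:
  V1: {{t1},{t1,t6}} {{t2},{t2,t6}}
  V2: {{t2},{t6},{t1,t6},{t2,t6}} {{t3},{t3,t5}}
  V3: {{t4}} {{t6},{t1,t6},{t2,t6}}
  V4: {{t1},{t2},{t6},{t1,t6},{t2,t6}} {{t5},{t3,t5}}
  V5: {{t2},{t2,t6}}
  V12: {{t2},{t2,t6}} {{t1,t6}}
  V13: {{t1,t6}} {{t2,t6}}
  V14: {{t1},{t1,t6}} {{t2},{t2,t6}}
  V15: {{t2},{t2,t6}}
  V23: {{t6},{t1,t6},{t2,t6}}
  V24: {{t2},{t6},{t1,t6},{t2,t6}} {{t3,t5}}
  V25: {{t2},{t2,t6}}
  V34: {{t6},{t1,t6},{t2,t6}}
  V35: {{t2,t6}}
  V45: {{t2},{t2,t6}}
  V123: {{t1,t6}} {{t2,t6}}
  V124: {{t2},{t2,t6}} {{t1,t6}}
  V125: {{t2},{t2,t6}}
  V134: {{t1,t6}} {{t2,t6}}
  V135: {{t2,t6}}
  V145: {{t2},{t2,t6}}
  V234: {{t6},{t1,t6},{t2,t6}}
  V235: {{t2,t6}}
  V245: {{t2},{t2,t6}}
  V345: {{t2,t6}}
  V1234: {{t1,t6}} {{t2,t6}}
  V1235: {{t2,t6}}
  V1245: {{t2},{t2,t6}}
  V1345: {{t2,t6}}
  V2345: {{t2,t6}}
  V12345: {{t2,t6}}
C dims 9,14,13,6; δ0: rk 6, SNF 1^6; δ1: rk 8, SNF 1^8; δ2: rk 5, SNF 1^5
Ȟ^0: (9−6)−0=3 ⇒ Z^3
Ȟ^1: (14−8)−6=0 ⇒ 0
Ȟ^2: (13−5)−8=0 ⇒ 0


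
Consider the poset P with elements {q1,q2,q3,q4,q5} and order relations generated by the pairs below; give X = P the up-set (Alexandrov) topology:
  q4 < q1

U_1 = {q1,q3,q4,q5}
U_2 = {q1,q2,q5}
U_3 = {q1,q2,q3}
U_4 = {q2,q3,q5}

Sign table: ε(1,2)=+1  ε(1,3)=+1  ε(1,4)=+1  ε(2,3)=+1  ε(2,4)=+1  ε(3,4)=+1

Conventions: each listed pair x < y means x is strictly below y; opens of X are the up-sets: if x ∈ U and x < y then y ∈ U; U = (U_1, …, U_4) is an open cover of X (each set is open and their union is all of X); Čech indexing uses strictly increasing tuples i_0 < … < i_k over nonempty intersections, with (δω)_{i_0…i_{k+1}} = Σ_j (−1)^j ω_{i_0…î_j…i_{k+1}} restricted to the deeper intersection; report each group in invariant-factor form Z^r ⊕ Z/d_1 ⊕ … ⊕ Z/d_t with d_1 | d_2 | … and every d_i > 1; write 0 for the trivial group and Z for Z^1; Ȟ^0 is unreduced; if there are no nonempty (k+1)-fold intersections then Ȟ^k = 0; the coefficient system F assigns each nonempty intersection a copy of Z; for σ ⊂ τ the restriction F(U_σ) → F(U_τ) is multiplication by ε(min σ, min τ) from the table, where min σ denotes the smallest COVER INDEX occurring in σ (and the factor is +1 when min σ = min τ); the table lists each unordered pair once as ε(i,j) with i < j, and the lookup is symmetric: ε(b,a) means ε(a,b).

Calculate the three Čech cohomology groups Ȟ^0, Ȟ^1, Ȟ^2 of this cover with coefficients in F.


Ȟ^0 = Z; Ȟ^1 = 0; Ȟ^2 = Z

nonempty overlaps:
  U12={q1,q5} U13={q1,q3} U14={q3,q5} U23={q1,q2} U24={q2,q5} U34={q2,q3}
  U123={q1} U124={q5} U134={q3} U234={q2}
C dims 4,6,4; δ0: rk 3, SNF 1^3; δ1: rk 3, SNF 1^3
degree 0: 4−3−0 = 1 → Ȟ^0 ≅ Z
degree 1: 6−3−3 = 0 → Ȟ^1 ≅ 0
degree 2: 4−0−3 = 1 → Ȟ^2 ≅ Z


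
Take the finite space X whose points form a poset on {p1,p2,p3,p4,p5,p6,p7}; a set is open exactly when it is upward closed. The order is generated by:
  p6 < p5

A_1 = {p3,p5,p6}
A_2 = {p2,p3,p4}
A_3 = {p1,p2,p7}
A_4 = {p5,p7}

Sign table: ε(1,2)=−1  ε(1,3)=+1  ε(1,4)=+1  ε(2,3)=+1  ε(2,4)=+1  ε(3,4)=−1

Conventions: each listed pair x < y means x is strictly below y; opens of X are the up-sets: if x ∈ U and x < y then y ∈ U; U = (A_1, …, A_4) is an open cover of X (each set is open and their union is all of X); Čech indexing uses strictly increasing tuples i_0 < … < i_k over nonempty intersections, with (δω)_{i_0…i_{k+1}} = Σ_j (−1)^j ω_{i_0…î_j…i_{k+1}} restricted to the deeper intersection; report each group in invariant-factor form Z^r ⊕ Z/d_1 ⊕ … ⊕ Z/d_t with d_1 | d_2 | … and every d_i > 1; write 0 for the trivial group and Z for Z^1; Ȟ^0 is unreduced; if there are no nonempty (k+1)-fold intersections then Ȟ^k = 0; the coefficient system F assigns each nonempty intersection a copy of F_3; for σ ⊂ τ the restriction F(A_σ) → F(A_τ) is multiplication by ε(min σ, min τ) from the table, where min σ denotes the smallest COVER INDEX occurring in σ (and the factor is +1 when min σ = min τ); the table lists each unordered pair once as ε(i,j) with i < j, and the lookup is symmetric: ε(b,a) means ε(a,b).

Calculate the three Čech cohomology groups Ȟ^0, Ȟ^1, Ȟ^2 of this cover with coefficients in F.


Ȟ^0 ≅ Z/3; Ȟ^1 ≅ Z/3; Ȟ^2 ≅ 0

nerve of the cover:
  A12={p3} A14={p5} A23={p2} A34={p7}
C dims 4,4; δ0: rk_F3 3
Ȟ^0 = (4 − 3) − 0 = 1, so Ȟ^0 ≅ Z/3
Ȟ^1 = (4 − 0) − 3 = 1, so Ȟ^1 ≅ Z/3
Ȟ^2 = (0 − 0) − 0 = 0, so Ȟ^2 ≅ 0
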